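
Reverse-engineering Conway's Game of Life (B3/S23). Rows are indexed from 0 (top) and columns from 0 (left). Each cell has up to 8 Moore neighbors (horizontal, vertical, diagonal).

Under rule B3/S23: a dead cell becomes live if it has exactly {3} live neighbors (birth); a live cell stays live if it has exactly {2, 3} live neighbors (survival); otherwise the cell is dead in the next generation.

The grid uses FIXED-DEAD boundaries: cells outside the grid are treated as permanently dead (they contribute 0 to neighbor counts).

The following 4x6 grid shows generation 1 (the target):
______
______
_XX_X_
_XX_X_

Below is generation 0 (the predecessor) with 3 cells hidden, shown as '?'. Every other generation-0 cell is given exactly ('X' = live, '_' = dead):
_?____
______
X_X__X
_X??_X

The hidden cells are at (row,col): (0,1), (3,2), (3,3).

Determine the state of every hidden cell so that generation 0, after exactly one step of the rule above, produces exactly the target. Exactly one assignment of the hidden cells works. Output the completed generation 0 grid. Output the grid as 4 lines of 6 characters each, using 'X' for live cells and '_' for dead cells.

Hidden generation-0 cells (in order): (0,1), (3,2), (3,3).
A hidden cell only influences target cells in its own 3x3 neighborhood. Try each of the 2^3 = 8 assignments, step the completed generation 0 forward once under B3/S23, and compare with the target:
  (0,1)=_ (3,2)=_ (3,3)=_ -> step gives (2,2)='_' but target has 'X' -> reject
  (0,1)=_ (3,2)=_ (3,3)=X -> step reproduces the target at every cell -> ACCEPT
  (0,1)=_ (3,2)=X (3,3)=_ -> step gives (2,1)='_' but target has 'X' -> reject
  (0,1)=_ (3,2)=X (3,3)=X -> step gives (2,1)='_' but target has 'X' -> reject
  (0,1)=X (3,2)=_ (3,3)=_ -> step gives (1,1)='X' but target has '_' -> reject
  (0,1)=X (3,2)=_ (3,3)=X -> step gives (1,1)='X' but target has '_' -> reject
  (0,1)=X (3,2)=X (3,3)=_ -> step gives (1,1)='X' but target has '_' -> reject
  (0,1)=X (3,2)=X (3,3)=X -> step gives (1,1)='X' but target has '_' -> reject
Unique solution: (0,1)=dead, (3,2)=dead, (3,3)=live.
Check: live-neighbor counts of every cell in the completed generation 0:
000000
121111
132231
223131
Applying B3/S23 to generation 0 with these counts gives:
______
______
_XX_X_
_XX_X_
which matches the target exactly.

Answer: ______
______
X_X__X
_X_X_X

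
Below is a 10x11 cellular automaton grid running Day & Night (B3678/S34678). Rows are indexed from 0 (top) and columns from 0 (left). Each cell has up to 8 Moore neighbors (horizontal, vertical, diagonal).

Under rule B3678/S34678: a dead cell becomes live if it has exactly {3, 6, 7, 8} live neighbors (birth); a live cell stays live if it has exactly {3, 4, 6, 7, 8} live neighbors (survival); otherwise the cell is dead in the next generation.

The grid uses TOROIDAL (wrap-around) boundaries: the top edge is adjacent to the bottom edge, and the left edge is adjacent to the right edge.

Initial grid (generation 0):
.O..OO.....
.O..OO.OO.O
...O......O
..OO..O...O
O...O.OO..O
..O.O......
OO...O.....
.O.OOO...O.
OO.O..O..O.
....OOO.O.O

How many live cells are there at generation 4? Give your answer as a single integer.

Simulating step by step:
Generation 0 (given above): 40 live cells
Generation 1: 45 live cells
...O.O..O..
..OOOOO..O.
...O.OOO...
...OOO.O.OO
.OO........
...O..O...O
.O...O.....
.O..OOO....
O..OOOOOOO.
.OOOO.OO.O.
Generation 2: 47 live cells
.OOOO...OO.
..OOO...O..
....OOOO.OO
...OOO..O..
O.O..OO..OO
OO.........
O.O..O.....
O.OO.O..O..
....OOO.O.O
..O.OO..OOO
Generation 3: 56 live cells
.O.O...OO.O
.OOO..O.O.O
..OOO.OO.O.
O..O.OO.O..
O..O.O....O
O.O..OO....
OOOOO.....O
...O.O.O.OO
OOO...O.OOO
OOOO..O.OOO
Generation 4: 59 live cells
O.OOO.O.OOO
.OO..OOOO..
O...O.O..OO
.O.OOOO..O.
O.O..O.O..O
.OO..O.....
OOOOO....OO
OOOO..O...O
O...OOO..OO
OOOO...O.OO
Population at generation 4: 59

Answer: 59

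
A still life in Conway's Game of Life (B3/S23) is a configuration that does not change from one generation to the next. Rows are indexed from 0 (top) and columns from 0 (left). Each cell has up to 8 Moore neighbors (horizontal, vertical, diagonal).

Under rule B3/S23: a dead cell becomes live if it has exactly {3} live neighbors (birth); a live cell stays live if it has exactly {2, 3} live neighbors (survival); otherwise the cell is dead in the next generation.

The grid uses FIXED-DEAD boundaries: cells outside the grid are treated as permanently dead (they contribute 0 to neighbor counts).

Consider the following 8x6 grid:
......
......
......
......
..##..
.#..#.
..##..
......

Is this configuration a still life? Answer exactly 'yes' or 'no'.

Answer: yes

Derivation:
Compute generation 1 and compare to generation 0 (given above):
Generation 1:
......
......
......
......
..##..
.#..#.
..##..
......
The grids are IDENTICAL -> still life.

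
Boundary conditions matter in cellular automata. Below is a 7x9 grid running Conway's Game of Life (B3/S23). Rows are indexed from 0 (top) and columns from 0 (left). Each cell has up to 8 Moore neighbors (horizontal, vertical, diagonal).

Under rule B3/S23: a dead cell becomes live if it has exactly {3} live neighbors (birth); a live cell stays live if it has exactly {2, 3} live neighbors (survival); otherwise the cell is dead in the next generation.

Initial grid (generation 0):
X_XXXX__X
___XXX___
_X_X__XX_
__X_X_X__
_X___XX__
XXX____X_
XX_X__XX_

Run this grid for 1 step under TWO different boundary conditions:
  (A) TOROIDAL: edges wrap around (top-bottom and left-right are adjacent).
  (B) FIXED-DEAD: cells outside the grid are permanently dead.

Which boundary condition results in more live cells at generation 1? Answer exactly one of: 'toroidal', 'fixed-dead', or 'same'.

Under TOROIDAL boundary, generation 1:
X______XX
XX_____XX
______XX_
_XXXX____
X__X_XXX_
_____X_X_
_____XXX_
Population = 23

Under FIXED-DEAD boundary, generation 1:
__X__X___
_X_____X_
______XX_
_XXXX____
X__X_XXX_
_____X_X_
X_____XX_
Population = 20

Comparison: toroidal=23, fixed-dead=20 -> toroidal

Answer: toroidal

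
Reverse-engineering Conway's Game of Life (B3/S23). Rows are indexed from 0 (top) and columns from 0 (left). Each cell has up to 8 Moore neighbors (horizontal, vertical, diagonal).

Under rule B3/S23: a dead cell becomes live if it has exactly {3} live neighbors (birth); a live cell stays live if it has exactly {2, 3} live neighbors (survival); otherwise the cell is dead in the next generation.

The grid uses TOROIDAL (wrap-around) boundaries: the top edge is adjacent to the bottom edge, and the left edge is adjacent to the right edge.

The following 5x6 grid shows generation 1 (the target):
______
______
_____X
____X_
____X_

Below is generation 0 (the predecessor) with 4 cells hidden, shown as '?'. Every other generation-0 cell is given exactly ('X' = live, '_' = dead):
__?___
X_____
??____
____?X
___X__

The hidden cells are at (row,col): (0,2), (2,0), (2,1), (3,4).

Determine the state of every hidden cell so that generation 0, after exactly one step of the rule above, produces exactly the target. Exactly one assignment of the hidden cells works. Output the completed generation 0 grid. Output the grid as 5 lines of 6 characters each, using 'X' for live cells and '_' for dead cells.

Hidden generation-0 cells (in order): (0,2), (2,0), (2,1), (3,4).
A hidden cell only influences target cells in its own 3x3 neighborhood. Try each of the 2^4 = 16 assignments, step the completed generation 0 forward once under B3/S23, and compare with the target:
  (0,2)=_ (2,0)=_ (2,1)=_ (3,4)=_ -> step gives (2,5)='_' but target has 'X' -> reject
  (0,2)=_ (2,0)=_ (2,1)=_ (3,4)=X -> step reproduces the target at every cell -> ACCEPT
  (0,2)=_ (2,0)=_ (2,1)=X (3,4)=_ -> step gives (2,0)='X' but target has '_' -> reject
  (0,2)=_ (2,0)=_ (2,1)=X (3,4)=X -> step gives (2,0)='X' but target has '_' -> reject
  (0,2)=_ (2,0)=X (2,1)=_ (3,4)=_ -> step gives (2,0)='X' but target has '_' -> reject
  (0,2)=_ (2,0)=X (2,1)=_ (3,4)=X -> step gives (2,0)='X' but target has '_' -> reject
  (0,2)=_ (2,0)=X (2,1)=X (3,4)=_ -> step gives (1,0)='X' but target has '_' -> reject
  (0,2)=_ (2,0)=X (2,1)=X (3,4)=X -> step gives (1,0)='X' but target has '_' -> reject
  (0,2)=X (2,0)=_ (2,1)=_ (3,4)=_ -> step gives (2,5)='_' but target has 'X' -> reject
  (0,2)=X (2,0)=_ (2,1)=_ (3,4)=X -> step gives (4,3)='X' but target has '_' -> reject
  (0,2)=X (2,0)=_ (2,1)=X (3,4)=_ -> step gives (1,1)='X' but target has '_' -> reject
  (0,2)=X (2,0)=_ (2,1)=X (3,4)=X -> step gives (1,1)='X' but target has '_' -> reject
  (0,2)=X (2,0)=X (2,1)=_ (3,4)=_ -> step gives (1,1)='X' but target has '_' -> reject
  (0,2)=X (2,0)=X (2,1)=_ (3,4)=X -> step gives (1,1)='X' but target has '_' -> reject
  (0,2)=X (2,0)=X (2,1)=X (3,4)=_ -> step gives (1,0)='X' but target has '_' -> reject
  (0,2)=X (2,0)=X (2,1)=X (3,4)=X -> step gives (1,0)='X' but target has '_' -> reject
Unique solution: (0,2)=dead, (2,0)=dead, (2,1)=dead, (3,4)=live.
Check: live-neighbor counts of every cell in the completed generation 0:
111111
010001
210123
101221
101132
Applying B3/S23 to generation 0 with these counts gives:
______
______
_____X
____X_
____X_
which matches the target exactly.

Answer: ______
X_____
______
____XX
___X__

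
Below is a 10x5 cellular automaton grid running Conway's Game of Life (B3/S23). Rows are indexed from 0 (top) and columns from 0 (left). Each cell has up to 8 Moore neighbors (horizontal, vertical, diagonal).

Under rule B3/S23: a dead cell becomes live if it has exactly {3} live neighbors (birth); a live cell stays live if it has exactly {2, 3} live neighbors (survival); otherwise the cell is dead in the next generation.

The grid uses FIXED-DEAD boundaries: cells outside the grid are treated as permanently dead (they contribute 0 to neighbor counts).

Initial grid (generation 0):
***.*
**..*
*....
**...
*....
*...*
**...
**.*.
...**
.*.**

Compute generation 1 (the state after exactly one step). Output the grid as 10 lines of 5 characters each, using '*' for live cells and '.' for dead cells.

Answer: *.**.
..**.
.....
**...
*....
*....
..*..
**.**
**...
..***

Derivation:
Simulating step by step:
Generation 0 (given above): 23 live cells
Generation 1: 19 live cells
(generation 1 grid is the final answer)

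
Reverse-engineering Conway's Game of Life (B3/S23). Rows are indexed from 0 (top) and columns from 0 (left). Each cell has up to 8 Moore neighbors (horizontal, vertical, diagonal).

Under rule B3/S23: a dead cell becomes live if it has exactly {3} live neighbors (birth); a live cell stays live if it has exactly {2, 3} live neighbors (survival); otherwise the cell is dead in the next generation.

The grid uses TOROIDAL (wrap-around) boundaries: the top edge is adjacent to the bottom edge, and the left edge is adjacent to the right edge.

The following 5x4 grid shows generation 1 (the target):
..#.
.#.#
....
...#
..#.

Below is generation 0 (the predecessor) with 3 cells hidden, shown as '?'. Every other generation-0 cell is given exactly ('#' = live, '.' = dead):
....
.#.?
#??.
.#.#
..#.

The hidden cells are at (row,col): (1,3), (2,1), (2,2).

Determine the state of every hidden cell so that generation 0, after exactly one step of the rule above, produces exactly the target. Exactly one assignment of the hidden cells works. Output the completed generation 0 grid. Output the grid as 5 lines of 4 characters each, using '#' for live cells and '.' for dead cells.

Answer: ....
.#.#
###.
.#.#
..#.

Derivation:
Hidden generation-0 cells (in order): (1,3), (2,1), (2,2).
A hidden cell only influences target cells in its own 3x3 neighborhood. Try each of the 2^3 = 8 assignments, step the completed generation 0 forward once under B3/S23, and compare with the target:
  (1,3)=. (2,1)=. (2,2)=. -> step gives (0,2)='.' but target has '#' -> reject
  (1,3)=. (2,1)=. (2,2)=# -> step gives (0,2)='.' but target has '#' -> reject
  (1,3)=. (2,1)=# (2,2)=. -> step gives (0,2)='.' but target has '#' -> reject
  (1,3)=. (2,1)=# (2,2)=# -> step gives (0,2)='.' but target has '#' -> reject
  (1,3)=# (2,1)=. (2,2)=. -> step gives (1,0)='#' but target has '.' -> reject
  (1,3)=# (2,1)=. (2,2)=# -> step gives (1,0)='#' but target has '.' -> reject
  (1,3)=# (2,1)=# (2,2)=. -> step gives (1,2)='#' but target has '.' -> reject
  (1,3)=# (2,1)=# (2,2)=# -> step reproduces the target at every cell -> ACCEPT
Unique solution: (1,3)=live, (2,1)=live, (2,2)=live.
Check: live-neighbor counts of every cell in the completed generation 0:
2232
4342
5454
4453
2222
Applying B3/S23 to generation 0 with these counts gives:
..#.
.#.#
....
...#
..#.
which matches the target exactly.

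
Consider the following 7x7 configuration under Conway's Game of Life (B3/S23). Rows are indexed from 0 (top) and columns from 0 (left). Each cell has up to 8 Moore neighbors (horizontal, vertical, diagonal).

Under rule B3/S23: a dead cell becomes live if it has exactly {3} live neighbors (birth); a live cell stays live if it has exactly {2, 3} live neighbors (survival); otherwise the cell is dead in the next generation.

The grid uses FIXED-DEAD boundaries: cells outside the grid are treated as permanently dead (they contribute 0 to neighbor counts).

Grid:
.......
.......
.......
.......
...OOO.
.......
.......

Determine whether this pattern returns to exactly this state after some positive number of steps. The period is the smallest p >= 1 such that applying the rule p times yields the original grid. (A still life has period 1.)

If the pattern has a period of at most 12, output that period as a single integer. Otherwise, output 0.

Simulating and comparing each generation to the original:
Gen 0 (original, given above): 3 live cells
Gen 1: 3 live cells, differs from original
Gen 2: 3 live cells, MATCHES original -> period = 2

Answer: 2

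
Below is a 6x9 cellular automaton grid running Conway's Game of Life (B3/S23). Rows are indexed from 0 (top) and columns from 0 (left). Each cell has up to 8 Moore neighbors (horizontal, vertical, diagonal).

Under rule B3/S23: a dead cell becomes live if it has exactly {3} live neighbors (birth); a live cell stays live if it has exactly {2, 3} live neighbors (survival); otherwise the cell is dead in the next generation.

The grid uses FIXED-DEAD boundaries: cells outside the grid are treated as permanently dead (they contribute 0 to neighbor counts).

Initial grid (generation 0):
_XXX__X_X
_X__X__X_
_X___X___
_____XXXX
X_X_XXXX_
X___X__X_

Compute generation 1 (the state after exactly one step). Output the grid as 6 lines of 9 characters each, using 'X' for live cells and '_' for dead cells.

Answer: _XXX___X_
XX_XXXXX_
____XX__X
_X______X
_X_XX____
_X_XX__X_

Derivation:
Simulating step by step:
Generation 0 (given above): 23 live cells
Generation 1: 23 live cells
(generation 1 grid is the final answer)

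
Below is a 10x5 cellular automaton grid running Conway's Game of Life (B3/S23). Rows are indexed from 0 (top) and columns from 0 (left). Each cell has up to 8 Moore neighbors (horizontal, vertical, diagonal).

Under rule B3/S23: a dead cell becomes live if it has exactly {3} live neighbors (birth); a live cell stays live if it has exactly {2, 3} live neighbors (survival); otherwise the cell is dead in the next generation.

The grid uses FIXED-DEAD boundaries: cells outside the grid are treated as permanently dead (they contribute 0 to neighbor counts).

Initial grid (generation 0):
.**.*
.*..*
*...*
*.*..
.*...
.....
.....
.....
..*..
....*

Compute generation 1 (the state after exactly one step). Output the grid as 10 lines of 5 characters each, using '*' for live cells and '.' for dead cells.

Simulating step by step:
Generation 0 (given above): 12 live cells
Generation 1: 11 live cells
(generation 1 grid is the final answer)

Answer: .***.
***.*
*..*.
*....
.*...
.....
.....
.....
.....
.....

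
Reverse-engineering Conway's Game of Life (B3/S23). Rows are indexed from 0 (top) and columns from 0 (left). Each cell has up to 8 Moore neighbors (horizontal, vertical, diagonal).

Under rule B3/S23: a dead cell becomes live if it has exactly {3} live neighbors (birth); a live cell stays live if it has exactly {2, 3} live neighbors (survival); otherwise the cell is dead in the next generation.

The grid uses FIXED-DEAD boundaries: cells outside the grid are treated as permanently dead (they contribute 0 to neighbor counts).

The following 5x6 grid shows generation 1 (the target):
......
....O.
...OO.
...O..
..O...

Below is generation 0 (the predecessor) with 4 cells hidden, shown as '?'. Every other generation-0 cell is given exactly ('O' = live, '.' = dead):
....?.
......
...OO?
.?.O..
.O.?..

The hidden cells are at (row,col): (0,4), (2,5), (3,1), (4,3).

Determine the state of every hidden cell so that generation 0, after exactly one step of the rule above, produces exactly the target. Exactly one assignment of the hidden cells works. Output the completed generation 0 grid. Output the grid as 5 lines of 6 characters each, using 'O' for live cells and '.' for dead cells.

Answer: ......
......
...OOO
...O..
.O.O..

Derivation:
Hidden generation-0 cells (in order): (0,4), (2,5), (3,1), (4,3).
A hidden cell only influences target cells in its own 3x3 neighborhood. Try each of the 2^4 = 16 assignments, step the completed generation 0 forward once under B3/S23, and compare with the target:
  (0,4)=. (2,5)=. (3,1)=. (4,3)=. -> step gives (1,4)='.' but target has 'O' -> reject
  (0,4)=. (2,5)=. (3,1)=. (4,3)=O -> step gives (1,4)='.' but target has 'O' -> reject
  (0,4)=. (2,5)=. (3,1)=O (4,3)=. -> step gives (1,4)='.' but target has 'O' -> reject
  (0,4)=. (2,5)=. (3,1)=O (4,3)=O -> step gives (1,4)='.' but target has 'O' -> reject
  (0,4)=. (2,5)=O (3,1)=. (4,3)=. -> step gives (3,2)='O' but target has '.' -> reject
  (0,4)=. (2,5)=O (3,1)=. (4,3)=O -> step reproduces the target at every cell -> ACCEPT
  (0,4)=. (2,5)=O (3,1)=O (4,3)=. -> step gives (2,2)='O' but target has '.' -> reject
  (0,4)=. (2,5)=O (3,1)=O (4,3)=O -> step gives (2,2)='O' but target has '.' -> reject
  (0,4)=O (2,5)=. (3,1)=. (4,3)=. -> step gives (1,3)='O' but target has '.' -> reject
  (0,4)=O (2,5)=. (3,1)=. (4,3)=O -> step gives (1,3)='O' but target has '.' -> reject
  (0,4)=O (2,5)=. (3,1)=O (4,3)=. -> step gives (1,3)='O' but target has '.' -> reject
  (0,4)=O (2,5)=. (3,1)=O (4,3)=O -> step gives (1,3)='O' but target has '.' -> reject
  (0,4)=O (2,5)=O (3,1)=. (4,3)=. -> step gives (1,3)='O' but target has '.' -> reject
  (0,4)=O (2,5)=O (3,1)=. (4,3)=O -> step gives (1,3)='O' but target has '.' -> reject
  (0,4)=O (2,5)=O (3,1)=O (4,3)=. -> step gives (1,3)='O' but target has '.' -> reject
  (0,4)=O (2,5)=O (3,1)=O (4,3)=O -> step gives (1,3)='O' but target has '.' -> reject
Unique solution: (0,4)=dead, (2,5)=live, (3,1)=dead, (4,3)=live.
Check: live-neighbor counts of every cell in the completed generation 0:
000000
001232
002231
114352
103120
Applying B3/S23 to generation 0 with these counts gives:
......
....O.
...OO.
...O..
..O...
which matches the target exactly.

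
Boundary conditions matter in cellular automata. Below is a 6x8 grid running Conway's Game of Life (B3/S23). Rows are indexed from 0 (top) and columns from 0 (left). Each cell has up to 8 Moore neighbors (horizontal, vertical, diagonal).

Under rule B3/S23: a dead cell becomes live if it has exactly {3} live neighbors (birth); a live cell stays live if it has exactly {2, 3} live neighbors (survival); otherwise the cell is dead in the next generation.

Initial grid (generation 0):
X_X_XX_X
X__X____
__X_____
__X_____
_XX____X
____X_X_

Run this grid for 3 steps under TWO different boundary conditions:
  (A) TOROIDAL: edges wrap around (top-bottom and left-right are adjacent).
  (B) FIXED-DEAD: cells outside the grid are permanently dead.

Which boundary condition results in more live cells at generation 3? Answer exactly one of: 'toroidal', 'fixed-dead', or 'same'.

Answer: fixed-dead

Derivation:
Under TOROIDAL boundary, generation 3:
________
________
________
________
___XX___
_____X__
Population = 3

Under FIXED-DEAD boundary, generation 3:
________
________
________
__X_____
__XX____
__X_____
Population = 4

Comparison: toroidal=3, fixed-dead=4 -> fixed-dead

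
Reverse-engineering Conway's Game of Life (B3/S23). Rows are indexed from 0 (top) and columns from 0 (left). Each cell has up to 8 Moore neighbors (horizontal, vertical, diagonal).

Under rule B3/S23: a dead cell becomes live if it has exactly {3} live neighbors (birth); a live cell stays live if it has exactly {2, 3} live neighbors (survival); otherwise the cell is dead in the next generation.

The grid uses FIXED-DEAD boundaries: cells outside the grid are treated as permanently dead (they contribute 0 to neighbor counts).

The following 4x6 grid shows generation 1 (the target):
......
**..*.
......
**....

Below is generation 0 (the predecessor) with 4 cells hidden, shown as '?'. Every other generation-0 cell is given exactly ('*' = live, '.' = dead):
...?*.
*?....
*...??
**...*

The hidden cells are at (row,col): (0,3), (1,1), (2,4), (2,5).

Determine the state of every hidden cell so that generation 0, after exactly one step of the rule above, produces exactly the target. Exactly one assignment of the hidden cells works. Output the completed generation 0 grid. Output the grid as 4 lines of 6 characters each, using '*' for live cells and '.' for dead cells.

Hidden generation-0 cells (in order): (0,3), (1,1), (2,4), (2,5).
A hidden cell only influences target cells in its own 3x3 neighborhood. Try each of the 2^4 = 16 assignments, step the completed generation 0 forward once under B3/S23, and compare with the target:
  (0,3)=. (1,1)=. (2,4)=. (2,5)=. -> step gives (1,0)='.' but target has '*' -> reject
  (0,3)=. (1,1)=. (2,4)=. (2,5)=* -> step gives (1,0)='.' but target has '*' -> reject
  (0,3)=. (1,1)=. (2,4)=* (2,5)=. -> step gives (1,0)='.' but target has '*' -> reject
  (0,3)=. (1,1)=. (2,4)=* (2,5)=* -> step gives (1,0)='.' but target has '*' -> reject
  (0,3)=. (1,1)=* (2,4)=. (2,5)=. -> step gives (1,4)='.' but target has '*' -> reject
  (0,3)=. (1,1)=* (2,4)=. (2,5)=* -> step gives (1,4)='.' but target has '*' -> reject
  (0,3)=. (1,1)=* (2,4)=* (2,5)=. -> step gives (1,4)='.' but target has '*' -> reject
  (0,3)=. (1,1)=* (2,4)=* (2,5)=* -> step gives (1,5)='*' but target has '.' -> reject
  (0,3)=* (1,1)=. (2,4)=. (2,5)=. -> step gives (1,0)='.' but target has '*' -> reject
  (0,3)=* (1,1)=. (2,4)=. (2,5)=* -> step gives (1,0)='.' but target has '*' -> reject
  (0,3)=* (1,1)=. (2,4)=* (2,5)=. -> step gives (1,0)='.' but target has '*' -> reject
  (0,3)=* (1,1)=. (2,4)=* (2,5)=* -> step gives (1,0)='.' but target has '*' -> reject
  (0,3)=* (1,1)=* (2,4)=. (2,5)=. -> step gives (1,4)='.' but target has '*' -> reject
  (0,3)=* (1,1)=* (2,4)=. (2,5)=* -> step reproduces the target at every cell -> ACCEPT
  (0,3)=* (1,1)=* (2,4)=* (2,5)=. -> step gives (1,3)='*' but target has '.' -> reject
  (0,3)=* (1,1)=* (2,4)=* (2,5)=* -> step gives (1,3)='*' but target has '.' -> reject
Unique solution: (0,3)=live, (1,1)=live, (2,4)=dead, (2,5)=live.
Check: live-neighbor counts of every cell in the completed generation 0:
222111
222232
452021
221021
Applying B3/S23 to generation 0 with these counts gives:
......
**..*.
......
**....
which matches the target exactly.

Answer: ...**.
**....
*....*
**...*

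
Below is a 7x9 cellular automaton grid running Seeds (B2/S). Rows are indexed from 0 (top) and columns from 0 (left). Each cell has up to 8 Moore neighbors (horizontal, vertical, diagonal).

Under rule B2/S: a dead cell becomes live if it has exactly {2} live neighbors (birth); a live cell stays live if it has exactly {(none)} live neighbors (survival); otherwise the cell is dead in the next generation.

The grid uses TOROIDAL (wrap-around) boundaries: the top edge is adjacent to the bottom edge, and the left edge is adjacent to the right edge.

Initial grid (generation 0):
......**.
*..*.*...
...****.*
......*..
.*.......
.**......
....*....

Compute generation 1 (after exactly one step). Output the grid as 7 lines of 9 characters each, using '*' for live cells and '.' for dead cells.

Simulating step by step:
Generation 0 (given above): 15 live cells
Generation 1: 17 live cells
(generation 1 grid is the final answer)

Answer: ...*....*
..*......
*.*......
*.**.....
*........
*..*.....
.***.***.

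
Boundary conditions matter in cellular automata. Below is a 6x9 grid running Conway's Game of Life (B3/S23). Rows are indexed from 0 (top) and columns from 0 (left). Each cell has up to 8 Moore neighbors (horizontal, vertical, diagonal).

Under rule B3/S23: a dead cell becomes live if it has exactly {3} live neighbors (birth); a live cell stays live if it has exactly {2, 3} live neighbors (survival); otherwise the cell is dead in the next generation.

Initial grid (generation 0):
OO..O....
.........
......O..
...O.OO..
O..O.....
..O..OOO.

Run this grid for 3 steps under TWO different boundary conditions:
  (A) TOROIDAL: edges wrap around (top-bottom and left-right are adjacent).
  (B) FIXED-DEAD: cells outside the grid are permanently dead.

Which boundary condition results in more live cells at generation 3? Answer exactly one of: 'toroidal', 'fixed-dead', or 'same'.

Under TOROIDAL boundary, generation 3:
OOO....O.
.OOO.OOO.
...OOO...
..OOOOOOO
.OOO...O.
...O..O..
Population = 26

Under FIXED-DEAD boundary, generation 3:
.........
.........
...OOO...
......OO.
...OO....
.........
Population = 7

Comparison: toroidal=26, fixed-dead=7 -> toroidal

Answer: toroidal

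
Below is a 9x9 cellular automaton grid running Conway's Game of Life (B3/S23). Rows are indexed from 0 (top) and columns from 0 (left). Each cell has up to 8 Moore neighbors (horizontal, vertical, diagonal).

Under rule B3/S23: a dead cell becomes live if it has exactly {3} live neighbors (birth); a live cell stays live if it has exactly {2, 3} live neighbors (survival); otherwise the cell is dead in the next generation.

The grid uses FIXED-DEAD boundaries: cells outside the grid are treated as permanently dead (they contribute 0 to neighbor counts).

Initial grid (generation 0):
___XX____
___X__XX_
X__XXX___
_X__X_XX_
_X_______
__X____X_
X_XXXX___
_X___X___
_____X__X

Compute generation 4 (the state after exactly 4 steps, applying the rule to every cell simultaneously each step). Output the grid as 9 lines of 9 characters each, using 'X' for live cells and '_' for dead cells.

Answer: ____X____
____X____
____X____
___XX____
___XX__XX
____XX_XX
______XX_
______X__
_________

Derivation:
Simulating step by step:
Generation 0 (given above): 25 live cells
Generation 1: 28 live cells
___XX____
__X___X__
__XX_____
XXXXX_X__
_XX___XX_
__X_X____
__XXXXX__
_XXX_XX__
_________
Generation 2: 20 live cells
___X_____
__X_X____
____XX___
X___XXXX_
X___X_XX_
____X__X_
______X__
_X____X__
__X______
Generation 3: 12 live cells
___X_____
____XX___
_________
___X___X_
___XX___X
_______X_
_____XXX_
_________
_________
Generation 4: 16 live cells
(generation 4 grid is the final answer)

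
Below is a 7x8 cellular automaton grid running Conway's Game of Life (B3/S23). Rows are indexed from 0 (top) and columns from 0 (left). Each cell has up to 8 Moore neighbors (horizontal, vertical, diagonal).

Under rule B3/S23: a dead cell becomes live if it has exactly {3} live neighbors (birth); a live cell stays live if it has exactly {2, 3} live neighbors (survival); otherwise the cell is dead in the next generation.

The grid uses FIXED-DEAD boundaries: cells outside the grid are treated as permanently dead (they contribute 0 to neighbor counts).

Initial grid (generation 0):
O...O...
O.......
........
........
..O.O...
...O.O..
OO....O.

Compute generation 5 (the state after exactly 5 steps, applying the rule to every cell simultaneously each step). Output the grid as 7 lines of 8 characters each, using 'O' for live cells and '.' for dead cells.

Simulating step by step:
Generation 0 (given above): 10 live cells
Generation 1: 7 live cells
........
........
........
........
...OO...
.OOOOO..
........
Generation 2: 6 live cells
........
........
........
........
.....O..
..O..O..
..OOO...
Generation 3: 5 live cells
........
........
........
........
........
..O..O..
..OOO...
Generation 4: 5 live cells
........
........
........
........
........
..O.O...
..OOO...
Generation 5: 4 live cells
(generation 5 grid is the final answer)

Answer: ........
........
........
........
........
..O.O...
..O.O...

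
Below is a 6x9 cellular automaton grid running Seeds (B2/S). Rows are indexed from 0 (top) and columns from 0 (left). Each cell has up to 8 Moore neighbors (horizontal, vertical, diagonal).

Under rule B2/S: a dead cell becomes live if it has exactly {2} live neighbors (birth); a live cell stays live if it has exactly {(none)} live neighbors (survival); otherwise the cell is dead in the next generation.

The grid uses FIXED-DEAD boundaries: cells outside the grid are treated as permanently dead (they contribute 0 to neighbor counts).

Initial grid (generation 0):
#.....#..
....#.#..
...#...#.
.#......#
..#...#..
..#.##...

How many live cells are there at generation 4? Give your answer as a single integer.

Simulating step by step:
Generation 0 (given above): 13 live cells
Generation 1: 13 live cells
.......#.
...#.....
..#.###.#
...#..#..
....#..#.
.#....#..
Generation 2: 8 live cells
.........
..#.....#
.........
..#.....#
..##.....
.....#.#.
Generation 3: 15 live cells
.........
.........
.###...##
.#.......
.#..#.###
..###.#..
Generation 4: 10 live cells
.........
.#.#...##
#........
....##...
#........
.#......#
Population at generation 4: 10

Answer: 10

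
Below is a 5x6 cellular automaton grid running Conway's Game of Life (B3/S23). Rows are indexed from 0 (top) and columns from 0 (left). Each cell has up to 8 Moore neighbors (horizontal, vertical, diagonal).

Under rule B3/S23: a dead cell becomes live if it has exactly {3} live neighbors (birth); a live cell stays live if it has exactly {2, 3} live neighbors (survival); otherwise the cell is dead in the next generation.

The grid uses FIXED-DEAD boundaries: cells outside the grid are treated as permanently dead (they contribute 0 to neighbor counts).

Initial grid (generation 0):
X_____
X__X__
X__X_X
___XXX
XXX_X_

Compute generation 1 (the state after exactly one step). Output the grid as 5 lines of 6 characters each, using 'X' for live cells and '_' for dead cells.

Answer: ______
XX__X_
__XX_X
X____X
_XX_XX

Derivation:
Simulating step by step:
Generation 0 (given above): 13 live cells
Generation 1: 12 live cells
(generation 1 grid is the final answer)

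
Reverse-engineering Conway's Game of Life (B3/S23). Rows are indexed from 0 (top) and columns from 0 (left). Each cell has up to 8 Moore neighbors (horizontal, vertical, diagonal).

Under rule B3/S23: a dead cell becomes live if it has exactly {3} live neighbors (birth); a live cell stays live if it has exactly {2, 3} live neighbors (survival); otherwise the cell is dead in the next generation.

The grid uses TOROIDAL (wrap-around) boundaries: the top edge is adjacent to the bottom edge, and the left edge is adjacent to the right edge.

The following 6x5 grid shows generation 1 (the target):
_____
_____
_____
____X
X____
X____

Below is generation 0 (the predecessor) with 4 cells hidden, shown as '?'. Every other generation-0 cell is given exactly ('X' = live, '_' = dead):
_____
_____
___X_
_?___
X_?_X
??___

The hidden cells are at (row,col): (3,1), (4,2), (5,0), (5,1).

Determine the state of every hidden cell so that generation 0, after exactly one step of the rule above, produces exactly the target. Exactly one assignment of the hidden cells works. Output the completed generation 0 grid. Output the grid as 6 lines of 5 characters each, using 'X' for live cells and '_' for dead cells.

Hidden generation-0 cells (in order): (3,1), (4,2), (5,0), (5,1).
A hidden cell only influences target cells in its own 3x3 neighborhood. Try each of the 2^4 = 16 assignments, step the completed generation 0 forward once under B3/S23, and compare with the target:
  (3,1)=_ (4,2)=_ (5,0)=_ (5,1)=_ -> step gives (4,0)='_' but target has 'X' -> reject
  (3,1)=_ (4,2)=_ (5,0)=_ (5,1)=X -> step reproduces the target at every cell -> ACCEPT
  (3,1)=_ (4,2)=_ (5,0)=X (5,1)=_ -> step gives (4,4)='X' but target has '_' -> reject
  (3,1)=_ (4,2)=_ (5,0)=X (5,1)=X -> step gives (4,1)='X' but target has '_' -> reject
  (3,1)=_ (4,2)=X (5,0)=_ (5,1)=_ -> step gives (3,3)='X' but target has '_' -> reject
  (3,1)=_ (4,2)=X (5,0)=_ (5,1)=X -> step gives (3,3)='X' but target has '_' -> reject
  (3,1)=_ (4,2)=X (5,0)=X (5,1)=_ -> step gives (3,3)='X' but target has '_' -> reject
  (3,1)=_ (4,2)=X (5,0)=X (5,1)=X -> step gives (3,3)='X' but target has '_' -> reject
  (3,1)=X (4,2)=_ (5,0)=_ (5,1)=_ -> step gives (3,0)='X' but target has '_' -> reject
  (3,1)=X (4,2)=_ (5,0)=_ (5,1)=X -> step gives (3,0)='X' but target has '_' -> reject
  (3,1)=X (4,2)=_ (5,0)=X (5,1)=_ -> step gives (3,0)='X' but target has '_' -> reject
  (3,1)=X (4,2)=_ (5,0)=X (5,1)=X -> step gives (3,0)='X' but target has '_' -> reject
  (3,1)=X (4,2)=X (5,0)=_ (5,1)=_ -> step gives (3,0)='X' but target has '_' -> reject
  (3,1)=X (4,2)=X (5,0)=_ (5,1)=X -> step gives (3,0)='X' but target has '_' -> reject
  (3,1)=X (4,2)=X (5,0)=X (5,1)=_ -> step gives (3,0)='X' but target has '_' -> reject
  (3,1)=X (4,2)=X (5,0)=X (5,1)=X -> step gives (3,0)='X' but target has '_' -> reject
Unique solution: (3,1)=dead, (4,2)=dead, (5,0)=dead, (5,1)=live.
Check: live-neighbor counts of every cell in the completed generation 0:
11100
00111
00101
21123
22111
31112
Applying B3/S23 to generation 0 with these counts gives:
_____
_____
_____
____X
X____
X____
which matches the target exactly.

Answer: _____
_____
___X_
_____
X___X
_X___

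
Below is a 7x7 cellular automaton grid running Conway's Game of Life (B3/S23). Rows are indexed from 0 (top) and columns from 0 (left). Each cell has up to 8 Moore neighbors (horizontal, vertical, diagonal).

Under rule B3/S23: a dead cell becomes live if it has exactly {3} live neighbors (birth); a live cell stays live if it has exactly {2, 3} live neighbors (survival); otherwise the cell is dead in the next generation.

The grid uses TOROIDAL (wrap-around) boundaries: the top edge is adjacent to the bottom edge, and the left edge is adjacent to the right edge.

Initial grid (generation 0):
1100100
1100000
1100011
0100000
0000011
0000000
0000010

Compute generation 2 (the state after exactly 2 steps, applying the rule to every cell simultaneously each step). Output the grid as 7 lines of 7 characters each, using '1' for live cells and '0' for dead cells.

Simulating step by step:
Generation 0 (given above): 13 live cells
Generation 1: 10 live cells
1100001
0010010
0010001
0100000
0000000
0000011
0000000
Generation 2: 8 live cells
(generation 2 grid is the final answer)

Answer: 1100001
0010010
0110000
0000000
0000000
0000000
0000010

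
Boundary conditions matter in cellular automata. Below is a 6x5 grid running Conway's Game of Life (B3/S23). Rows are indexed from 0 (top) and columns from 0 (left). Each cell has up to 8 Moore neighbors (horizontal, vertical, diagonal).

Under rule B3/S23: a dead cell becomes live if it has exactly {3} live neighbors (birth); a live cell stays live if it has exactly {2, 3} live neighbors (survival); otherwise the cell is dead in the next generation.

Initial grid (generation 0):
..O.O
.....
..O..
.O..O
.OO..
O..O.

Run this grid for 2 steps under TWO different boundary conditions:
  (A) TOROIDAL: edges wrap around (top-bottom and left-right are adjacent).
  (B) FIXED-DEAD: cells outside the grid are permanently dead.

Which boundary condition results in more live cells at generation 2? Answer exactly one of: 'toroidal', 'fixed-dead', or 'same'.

Answer: toroidal

Derivation:
Under TOROIDAL boundary, generation 2:
O.O..
...OO
..O.O
OO.O.
.....
.O...
Population = 10

Under FIXED-DEAD boundary, generation 2:
.....
.....
..O..
OO.O.
O..O.
O..O.
Population = 8

Comparison: toroidal=10, fixed-dead=8 -> toroidal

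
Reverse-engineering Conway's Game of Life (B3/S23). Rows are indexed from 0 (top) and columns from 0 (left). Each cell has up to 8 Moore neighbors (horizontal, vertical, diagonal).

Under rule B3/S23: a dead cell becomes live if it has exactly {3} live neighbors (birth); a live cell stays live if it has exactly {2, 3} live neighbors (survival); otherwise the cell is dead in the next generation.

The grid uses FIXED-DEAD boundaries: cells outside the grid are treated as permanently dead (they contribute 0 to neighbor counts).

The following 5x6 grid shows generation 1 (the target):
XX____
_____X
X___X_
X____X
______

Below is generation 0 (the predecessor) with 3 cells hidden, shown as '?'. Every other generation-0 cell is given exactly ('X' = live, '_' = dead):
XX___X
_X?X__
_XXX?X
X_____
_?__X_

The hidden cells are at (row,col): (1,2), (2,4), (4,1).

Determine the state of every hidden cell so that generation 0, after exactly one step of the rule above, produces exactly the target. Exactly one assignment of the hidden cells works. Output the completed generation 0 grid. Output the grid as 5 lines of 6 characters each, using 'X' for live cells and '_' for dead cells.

Hidden generation-0 cells (in order): (1,2), (2,4), (4,1).
A hidden cell only influences target cells in its own 3x3 neighborhood. Try each of the 2^3 = 8 assignments, step the completed generation 0 forward once under B3/S23, and compare with the target:
  (1,2)=_ (2,4)=_ (4,1)=_ -> step gives (0,2)='X' but target has '_' -> reject
  (1,2)=_ (2,4)=_ (4,1)=X -> step gives (0,2)='X' but target has '_' -> reject
  (1,2)=_ (2,4)=X (4,1)=_ -> step gives (0,2)='X' but target has '_' -> reject
  (1,2)=_ (2,4)=X (4,1)=X -> step gives (0,2)='X' but target has '_' -> reject
  (1,2)=X (2,4)=_ (4,1)=_ -> step gives (1,3)='X' but target has '_' -> reject
  (1,2)=X (2,4)=_ (4,1)=X -> step gives (1,3)='X' but target has '_' -> reject
  (1,2)=X (2,4)=X (4,1)=_ -> step gives (3,0)='_' but target has 'X' -> reject
  (1,2)=X (2,4)=X (4,1)=X -> step reproduces the target at every cell -> ACCEPT
Unique solution: (1,2)=live, (2,4)=live, (4,1)=live.
Check: live-neighbor counts of every cell in the completed generation 0:
234220
456453
345431
244443
211101
Applying B3/S23 to generation 0 with these counts gives:
XX____
_____X
X___X_
X____X
______
which matches the target exactly.

Answer: XX___X
_XXX__
_XXXXX
X_____
_X__X_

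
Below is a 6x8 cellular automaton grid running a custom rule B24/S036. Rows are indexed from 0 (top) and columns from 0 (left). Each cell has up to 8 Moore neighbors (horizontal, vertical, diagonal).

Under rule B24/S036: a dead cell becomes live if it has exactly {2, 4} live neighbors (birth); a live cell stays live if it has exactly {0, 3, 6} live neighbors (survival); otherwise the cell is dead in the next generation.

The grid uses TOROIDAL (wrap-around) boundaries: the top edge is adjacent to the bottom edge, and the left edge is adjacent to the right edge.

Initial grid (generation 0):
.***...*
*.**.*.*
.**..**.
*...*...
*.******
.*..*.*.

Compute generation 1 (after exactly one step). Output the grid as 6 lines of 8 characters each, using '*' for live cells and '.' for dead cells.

Simulating step by step:
Generation 0 (given above): 25 live cells
Generation 1: 18 live cells
(generation 1 grid is the final answer)

Answer: ....*.**
..*.*..*
*.******
*.*.....
**....*.
........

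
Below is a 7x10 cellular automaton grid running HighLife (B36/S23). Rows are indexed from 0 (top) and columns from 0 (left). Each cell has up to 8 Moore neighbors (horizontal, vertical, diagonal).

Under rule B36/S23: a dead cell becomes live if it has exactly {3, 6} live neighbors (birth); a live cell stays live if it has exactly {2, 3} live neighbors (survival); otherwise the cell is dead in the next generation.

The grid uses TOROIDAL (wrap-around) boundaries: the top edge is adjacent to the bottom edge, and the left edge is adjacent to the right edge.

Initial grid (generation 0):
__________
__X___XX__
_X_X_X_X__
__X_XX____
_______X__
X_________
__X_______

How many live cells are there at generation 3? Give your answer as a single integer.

Simulating step by step:
Generation 0 (given above): 13 live cells
Generation 1: 11 live cells
__________
__X___XX__
_X_X_X_X__
__XXXX____
__________
__________
__________
Generation 2: 12 live cells
__________
__X___XX__
_X___X_X__
__XX_XX___
___XX_____
__________
__________
Generation 3: 16 live cells
__________
______XX__
_X_XXXXX__
__XX_XX___
__XXXX____
__________
__________
Population at generation 3: 16

Answer: 16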